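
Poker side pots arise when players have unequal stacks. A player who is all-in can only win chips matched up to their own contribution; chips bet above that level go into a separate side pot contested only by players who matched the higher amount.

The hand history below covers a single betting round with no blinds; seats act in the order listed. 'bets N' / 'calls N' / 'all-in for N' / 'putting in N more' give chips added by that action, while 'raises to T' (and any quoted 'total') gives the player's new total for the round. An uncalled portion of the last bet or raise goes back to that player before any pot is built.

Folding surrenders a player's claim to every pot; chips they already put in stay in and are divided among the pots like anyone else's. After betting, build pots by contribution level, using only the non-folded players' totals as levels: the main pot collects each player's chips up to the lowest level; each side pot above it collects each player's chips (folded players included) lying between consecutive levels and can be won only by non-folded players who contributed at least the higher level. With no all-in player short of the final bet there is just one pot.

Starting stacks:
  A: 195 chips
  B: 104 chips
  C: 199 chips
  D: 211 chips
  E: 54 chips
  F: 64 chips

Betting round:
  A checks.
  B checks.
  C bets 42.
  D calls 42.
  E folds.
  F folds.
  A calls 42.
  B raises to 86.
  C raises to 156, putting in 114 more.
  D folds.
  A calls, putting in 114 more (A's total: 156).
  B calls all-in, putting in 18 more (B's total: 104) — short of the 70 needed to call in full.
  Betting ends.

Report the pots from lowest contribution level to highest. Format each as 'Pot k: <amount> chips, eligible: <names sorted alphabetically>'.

Pot 1: 354 chips, eligible: A, B, C
Pot 2: 104 chips, eligible: A, C

Derivation:
Contributions: A=156, B=104, C=156, D=42
Folded: D, E, F
Pot levels (distinct totals of non-folded players): 104, 156
Layer 1-104: A 104 + B 104 + C 104 + D 42 = 354 chips; eligible A, B, C
Layer 105-156: 52 each from A, C = 52*2 = 104 chips; eligible A, C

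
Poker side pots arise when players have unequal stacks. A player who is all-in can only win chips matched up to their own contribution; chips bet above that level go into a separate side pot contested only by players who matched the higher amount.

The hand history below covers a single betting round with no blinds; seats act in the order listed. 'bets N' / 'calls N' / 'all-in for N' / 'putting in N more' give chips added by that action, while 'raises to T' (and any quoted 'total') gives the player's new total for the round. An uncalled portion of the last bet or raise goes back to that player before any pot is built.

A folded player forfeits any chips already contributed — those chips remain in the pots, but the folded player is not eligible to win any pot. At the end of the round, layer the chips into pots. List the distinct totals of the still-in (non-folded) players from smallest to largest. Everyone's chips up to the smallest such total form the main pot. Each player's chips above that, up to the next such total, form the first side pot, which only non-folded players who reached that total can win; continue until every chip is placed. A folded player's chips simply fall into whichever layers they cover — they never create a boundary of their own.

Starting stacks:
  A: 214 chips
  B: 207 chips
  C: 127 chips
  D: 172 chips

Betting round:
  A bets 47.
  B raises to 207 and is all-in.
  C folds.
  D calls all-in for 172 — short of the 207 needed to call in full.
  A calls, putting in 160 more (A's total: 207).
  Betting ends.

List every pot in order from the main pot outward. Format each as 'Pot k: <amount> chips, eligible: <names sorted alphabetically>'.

Contributions: A=207, B=207, D=172
Folded: C
Pot levels (distinct totals of non-folded players): 172, 207
Layer 1-172: 172 each from A, B, D = 172*3 = 516 chips; eligible A, B, D
Layer 173-207: 35 each from A, B = 35*2 = 70 chips; eligible A, B

Pot 1: 516 chips, eligible: A, B, D
Pot 2: 70 chips, eligible: A, B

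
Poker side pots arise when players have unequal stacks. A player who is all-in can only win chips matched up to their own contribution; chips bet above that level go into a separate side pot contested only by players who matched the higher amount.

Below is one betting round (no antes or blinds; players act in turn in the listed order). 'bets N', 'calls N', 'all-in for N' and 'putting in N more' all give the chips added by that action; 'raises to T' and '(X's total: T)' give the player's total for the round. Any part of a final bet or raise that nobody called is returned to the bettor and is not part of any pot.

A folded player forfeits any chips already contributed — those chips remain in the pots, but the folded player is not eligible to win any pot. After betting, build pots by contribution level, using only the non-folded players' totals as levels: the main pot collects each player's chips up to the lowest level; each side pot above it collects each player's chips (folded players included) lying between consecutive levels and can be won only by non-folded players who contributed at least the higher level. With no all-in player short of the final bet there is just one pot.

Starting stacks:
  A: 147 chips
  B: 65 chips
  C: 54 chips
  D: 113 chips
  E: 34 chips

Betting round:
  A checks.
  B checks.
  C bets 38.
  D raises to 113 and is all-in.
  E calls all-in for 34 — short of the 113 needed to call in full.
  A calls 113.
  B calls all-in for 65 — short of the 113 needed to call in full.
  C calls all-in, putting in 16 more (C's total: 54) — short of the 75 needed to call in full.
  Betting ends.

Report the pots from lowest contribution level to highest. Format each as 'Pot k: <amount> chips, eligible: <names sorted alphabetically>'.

Contributions: A=113, B=65, C=54, D=113, E=34
Pot levels (distinct totals of non-folded players): 34, 54, 65, 113
Layer 1-34: 34 each from A, B, C, D, E = 34*5 = 170 chips; eligible A, B, C, D, E
Layer 35-54: 20 each from A, B, C, D = 20*4 = 80 chips; eligible A, B, C, D
Layer 55-65: 11 each from A, B, D = 11*3 = 33 chips; eligible A, B, D
Layer 66-113: 48 each from A, D = 48*2 = 96 chips; eligible A, D

Pot 1: 170 chips, eligible: A, B, C, D, E
Pot 2: 80 chips, eligible: A, B, C, D
Pot 3: 33 chips, eligible: A, B, D
Pot 4: 96 chips, eligible: A, D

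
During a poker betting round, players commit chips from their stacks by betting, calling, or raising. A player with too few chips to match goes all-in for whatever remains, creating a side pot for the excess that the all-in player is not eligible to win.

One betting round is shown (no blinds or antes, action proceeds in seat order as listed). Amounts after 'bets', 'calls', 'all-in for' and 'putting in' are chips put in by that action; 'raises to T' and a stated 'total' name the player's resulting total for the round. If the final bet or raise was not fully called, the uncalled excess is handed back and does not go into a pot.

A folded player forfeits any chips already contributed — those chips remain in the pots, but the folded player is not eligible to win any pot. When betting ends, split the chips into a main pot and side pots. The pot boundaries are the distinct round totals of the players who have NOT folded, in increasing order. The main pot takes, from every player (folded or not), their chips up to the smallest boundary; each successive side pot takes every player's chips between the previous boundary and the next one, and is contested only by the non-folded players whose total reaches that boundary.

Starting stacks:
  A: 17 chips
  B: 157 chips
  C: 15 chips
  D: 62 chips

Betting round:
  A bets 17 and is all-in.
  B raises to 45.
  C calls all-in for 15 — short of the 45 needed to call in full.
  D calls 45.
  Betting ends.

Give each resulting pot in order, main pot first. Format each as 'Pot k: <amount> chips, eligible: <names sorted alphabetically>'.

Contributions: A=17, B=45, C=15, D=45
Pot levels (distinct totals of non-folded players): 15, 17, 45
Layer 1-15: 15 each from A, B, C, D = 15*4 = 60 chips; eligible A, B, C, D
Layer 16-17: 2 each from A, B, D = 2*3 = 6 chips; eligible A, B, D
Layer 18-45: 28 each from B, D = 28*2 = 56 chips; eligible B, D

Pot 1: 60 chips, eligible: A, B, C, D
Pot 2: 6 chips, eligible: A, B, D
Pot 3: 56 chips, eligible: B, D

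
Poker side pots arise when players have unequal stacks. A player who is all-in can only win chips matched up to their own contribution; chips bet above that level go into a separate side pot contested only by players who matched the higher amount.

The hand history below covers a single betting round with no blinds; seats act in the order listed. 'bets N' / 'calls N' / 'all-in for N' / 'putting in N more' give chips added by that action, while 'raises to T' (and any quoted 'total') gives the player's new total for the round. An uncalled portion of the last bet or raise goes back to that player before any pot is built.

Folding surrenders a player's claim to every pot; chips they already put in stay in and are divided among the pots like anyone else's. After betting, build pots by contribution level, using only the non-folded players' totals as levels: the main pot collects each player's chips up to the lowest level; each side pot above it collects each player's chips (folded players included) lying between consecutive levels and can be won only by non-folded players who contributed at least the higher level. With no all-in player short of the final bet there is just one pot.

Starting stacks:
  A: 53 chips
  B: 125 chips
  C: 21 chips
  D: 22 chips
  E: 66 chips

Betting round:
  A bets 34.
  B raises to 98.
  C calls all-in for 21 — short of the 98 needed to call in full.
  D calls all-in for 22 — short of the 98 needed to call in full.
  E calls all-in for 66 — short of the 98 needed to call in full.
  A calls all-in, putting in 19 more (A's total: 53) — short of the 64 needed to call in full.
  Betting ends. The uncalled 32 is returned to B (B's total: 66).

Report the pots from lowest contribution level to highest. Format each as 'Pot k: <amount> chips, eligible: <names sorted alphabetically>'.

Contributions (after 32 returned to B): A=53, B=66, C=21, D=22, E=66
Pot levels (distinct totals of non-folded players): 21, 22, 53, 66
Layer 1-21: 21 each from A, B, C, D, E = 21*5 = 105 chips; eligible A, B, C, D, E
Layer 22-22: 1 each from A, B, D, E = 1*4 = 4 chips; eligible A, B, D, E
Layer 23-53: 31 each from A, B, E = 31*3 = 93 chips; eligible A, B, E
Layer 54-66: 13 each from B, E = 13*2 = 26 chips; eligible B, E

Pot 1: 105 chips, eligible: A, B, C, D, E
Pot 2: 4 chips, eligible: A, B, D, E
Pot 3: 93 chips, eligible: A, B, E
Pot 4: 26 chips, eligible: B, E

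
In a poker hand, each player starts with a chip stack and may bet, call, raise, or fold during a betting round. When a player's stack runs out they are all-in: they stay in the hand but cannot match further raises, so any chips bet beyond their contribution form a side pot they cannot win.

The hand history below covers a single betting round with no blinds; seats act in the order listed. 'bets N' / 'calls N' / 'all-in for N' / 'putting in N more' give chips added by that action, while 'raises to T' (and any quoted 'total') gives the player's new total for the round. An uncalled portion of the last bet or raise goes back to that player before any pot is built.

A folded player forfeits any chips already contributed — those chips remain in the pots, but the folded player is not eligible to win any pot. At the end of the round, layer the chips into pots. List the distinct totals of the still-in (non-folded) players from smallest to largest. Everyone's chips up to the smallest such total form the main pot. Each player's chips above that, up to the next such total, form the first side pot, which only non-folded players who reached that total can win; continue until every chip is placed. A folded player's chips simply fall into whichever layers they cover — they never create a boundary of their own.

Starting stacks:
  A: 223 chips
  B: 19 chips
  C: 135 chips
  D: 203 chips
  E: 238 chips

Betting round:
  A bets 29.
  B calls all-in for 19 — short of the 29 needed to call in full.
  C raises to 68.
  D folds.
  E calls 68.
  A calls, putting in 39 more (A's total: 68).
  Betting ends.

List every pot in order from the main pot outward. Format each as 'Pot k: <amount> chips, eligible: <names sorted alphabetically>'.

Pot 1: 76 chips, eligible: A, B, C, E
Pot 2: 147 chips, eligible: A, C, E

Derivation:
Contributions: A=68, B=19, C=68, E=68
Folded: D
Pot levels (distinct totals of non-folded players): 19, 68
Layer 1-19: 19 each from A, B, C, E = 19*4 = 76 chips; eligible A, B, C, E
Layer 20-68: 49 each from A, C, E = 49*3 = 147 chips; eligible A, C, E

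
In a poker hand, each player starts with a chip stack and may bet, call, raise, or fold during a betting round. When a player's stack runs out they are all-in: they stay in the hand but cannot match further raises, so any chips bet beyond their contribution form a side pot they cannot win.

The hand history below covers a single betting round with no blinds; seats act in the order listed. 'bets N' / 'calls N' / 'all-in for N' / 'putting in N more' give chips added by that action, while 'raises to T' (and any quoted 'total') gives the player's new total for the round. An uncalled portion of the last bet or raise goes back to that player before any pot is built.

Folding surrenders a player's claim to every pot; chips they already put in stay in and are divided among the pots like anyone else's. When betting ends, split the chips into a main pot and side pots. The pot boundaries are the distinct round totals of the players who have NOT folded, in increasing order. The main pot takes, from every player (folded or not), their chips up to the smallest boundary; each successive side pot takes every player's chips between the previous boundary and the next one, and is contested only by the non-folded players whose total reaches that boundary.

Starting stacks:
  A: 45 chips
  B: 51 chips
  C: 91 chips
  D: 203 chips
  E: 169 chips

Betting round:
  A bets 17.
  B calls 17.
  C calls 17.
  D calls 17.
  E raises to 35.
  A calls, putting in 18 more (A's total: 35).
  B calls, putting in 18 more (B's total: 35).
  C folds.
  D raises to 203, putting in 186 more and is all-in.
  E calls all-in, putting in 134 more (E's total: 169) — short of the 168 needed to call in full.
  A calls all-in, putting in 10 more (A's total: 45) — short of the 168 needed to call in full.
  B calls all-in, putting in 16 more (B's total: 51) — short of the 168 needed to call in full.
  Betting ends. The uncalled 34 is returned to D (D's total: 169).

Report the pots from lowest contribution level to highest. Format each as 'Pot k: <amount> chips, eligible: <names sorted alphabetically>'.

Contributions (after 34 returned to D): A=45, B=51, C=17, D=169, E=169
Folded: C
Pot levels (distinct totals of non-folded players): 45, 51, 169
Layer 1-45: A 45 + B 45 + C 17 + D 45 + E 45 = 197 chips; eligible A, B, D, E
Layer 46-51: 6 each from B, D, E = 6*3 = 18 chips; eligible B, D, E
Layer 52-169: 118 each from D, E = 118*2 = 236 chips; eligible D, E

Pot 1: 197 chips, eligible: A, B, D, E
Pot 2: 18 chips, eligible: B, D, E
Pot 3: 236 chips, eligible: D, E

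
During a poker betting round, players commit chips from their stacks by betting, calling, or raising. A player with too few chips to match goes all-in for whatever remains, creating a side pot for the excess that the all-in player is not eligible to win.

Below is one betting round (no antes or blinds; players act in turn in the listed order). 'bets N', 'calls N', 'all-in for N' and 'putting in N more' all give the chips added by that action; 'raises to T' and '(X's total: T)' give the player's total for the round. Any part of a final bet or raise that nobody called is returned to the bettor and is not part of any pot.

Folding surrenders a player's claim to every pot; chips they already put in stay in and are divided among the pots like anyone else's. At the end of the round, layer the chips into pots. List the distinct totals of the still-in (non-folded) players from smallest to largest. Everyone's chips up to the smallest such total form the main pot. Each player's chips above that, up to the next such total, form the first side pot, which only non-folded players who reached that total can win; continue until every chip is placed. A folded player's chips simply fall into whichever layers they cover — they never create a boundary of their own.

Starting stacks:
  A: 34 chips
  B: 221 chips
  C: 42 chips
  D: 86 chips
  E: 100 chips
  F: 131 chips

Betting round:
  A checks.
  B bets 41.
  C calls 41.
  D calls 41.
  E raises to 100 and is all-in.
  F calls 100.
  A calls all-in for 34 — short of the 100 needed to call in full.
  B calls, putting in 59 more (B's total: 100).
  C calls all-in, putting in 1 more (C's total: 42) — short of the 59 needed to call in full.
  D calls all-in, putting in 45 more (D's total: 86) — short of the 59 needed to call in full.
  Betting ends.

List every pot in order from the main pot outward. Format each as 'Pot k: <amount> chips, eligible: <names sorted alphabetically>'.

Contributions: A=34, B=100, C=42, D=86, E=100, F=100
Pot levels (distinct totals of non-folded players): 34, 42, 86, 100
Layer 1-34: 34 each from A, B, C, D, E, F = 34*6 = 204 chips; eligible A, B, C, D, E, F
Layer 35-42: 8 each from B, C, D, E, F = 8*5 = 40 chips; eligible B, C, D, E, F
Layer 43-86: 44 each from B, D, E, F = 44*4 = 176 chips; eligible B, D, E, F
Layer 87-100: 14 each from B, E, F = 14*3 = 42 chips; eligible B, E, F

Pot 1: 204 chips, eligible: A, B, C, D, E, F
Pot 2: 40 chips, eligible: B, C, D, E, F
Pot 3: 176 chips, eligible: B, D, E, F
Pot 4: 42 chips, eligible: B, E, F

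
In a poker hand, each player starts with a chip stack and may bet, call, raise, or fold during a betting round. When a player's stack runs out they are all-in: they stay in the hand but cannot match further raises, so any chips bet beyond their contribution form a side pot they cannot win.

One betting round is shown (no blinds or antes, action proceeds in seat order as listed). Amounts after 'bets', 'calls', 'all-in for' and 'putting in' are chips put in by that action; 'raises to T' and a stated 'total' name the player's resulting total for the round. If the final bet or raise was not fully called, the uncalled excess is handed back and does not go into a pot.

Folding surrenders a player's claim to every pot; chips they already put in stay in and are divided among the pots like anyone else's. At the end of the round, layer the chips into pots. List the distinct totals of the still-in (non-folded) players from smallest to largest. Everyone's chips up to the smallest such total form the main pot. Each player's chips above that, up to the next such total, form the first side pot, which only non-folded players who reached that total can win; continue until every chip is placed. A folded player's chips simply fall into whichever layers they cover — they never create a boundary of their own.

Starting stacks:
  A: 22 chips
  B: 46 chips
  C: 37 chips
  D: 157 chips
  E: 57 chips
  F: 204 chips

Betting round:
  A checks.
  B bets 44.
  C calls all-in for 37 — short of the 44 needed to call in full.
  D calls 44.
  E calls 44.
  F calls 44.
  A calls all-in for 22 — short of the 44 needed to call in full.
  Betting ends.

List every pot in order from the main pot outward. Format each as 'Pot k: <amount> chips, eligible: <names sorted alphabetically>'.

Pot 1: 132 chips, eligible: A, B, C, D, E, F
Pot 2: 75 chips, eligible: B, C, D, E, F
Pot 3: 28 chips, eligible: B, D, E, F

Derivation:
Contributions: A=22, B=44, C=37, D=44, E=44, F=44
Pot levels (distinct totals of non-folded players): 22, 37, 44
Layer 1-22: 22 each from A, B, C, D, E, F = 22*6 = 132 chips; eligible A, B, C, D, E, F
Layer 23-37: 15 each from B, C, D, E, F = 15*5 = 75 chips; eligible B, C, D, E, F
Layer 38-44: 7 each from B, D, E, F = 7*4 = 28 chips; eligible B, D, E, F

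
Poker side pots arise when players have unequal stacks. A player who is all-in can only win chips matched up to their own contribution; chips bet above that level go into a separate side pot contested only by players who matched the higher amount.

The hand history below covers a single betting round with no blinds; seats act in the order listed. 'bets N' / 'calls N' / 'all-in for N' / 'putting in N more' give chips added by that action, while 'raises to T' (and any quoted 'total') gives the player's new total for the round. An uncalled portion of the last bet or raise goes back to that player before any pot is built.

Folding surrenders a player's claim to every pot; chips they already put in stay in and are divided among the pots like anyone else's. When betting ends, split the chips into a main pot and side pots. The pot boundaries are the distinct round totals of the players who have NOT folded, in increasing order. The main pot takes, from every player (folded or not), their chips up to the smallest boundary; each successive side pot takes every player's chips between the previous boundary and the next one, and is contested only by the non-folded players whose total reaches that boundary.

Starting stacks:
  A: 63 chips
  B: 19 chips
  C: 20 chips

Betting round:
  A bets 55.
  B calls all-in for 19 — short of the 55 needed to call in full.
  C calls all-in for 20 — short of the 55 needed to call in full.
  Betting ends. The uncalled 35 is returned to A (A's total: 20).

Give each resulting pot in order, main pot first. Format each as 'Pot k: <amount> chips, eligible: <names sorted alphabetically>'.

Contributions (after 35 returned to A): A=20, B=19, C=20
Pot levels (distinct totals of non-folded players): 19, 20
Layer 1-19: 19 each from A, B, C = 19*3 = 57 chips; eligible A, B, C
Layer 20-20: 1 each from A, C = 1*2 = 2 chips; eligible A, C

Pot 1: 57 chips, eligible: A, B, C
Pot 2: 2 chips, eligible: A, C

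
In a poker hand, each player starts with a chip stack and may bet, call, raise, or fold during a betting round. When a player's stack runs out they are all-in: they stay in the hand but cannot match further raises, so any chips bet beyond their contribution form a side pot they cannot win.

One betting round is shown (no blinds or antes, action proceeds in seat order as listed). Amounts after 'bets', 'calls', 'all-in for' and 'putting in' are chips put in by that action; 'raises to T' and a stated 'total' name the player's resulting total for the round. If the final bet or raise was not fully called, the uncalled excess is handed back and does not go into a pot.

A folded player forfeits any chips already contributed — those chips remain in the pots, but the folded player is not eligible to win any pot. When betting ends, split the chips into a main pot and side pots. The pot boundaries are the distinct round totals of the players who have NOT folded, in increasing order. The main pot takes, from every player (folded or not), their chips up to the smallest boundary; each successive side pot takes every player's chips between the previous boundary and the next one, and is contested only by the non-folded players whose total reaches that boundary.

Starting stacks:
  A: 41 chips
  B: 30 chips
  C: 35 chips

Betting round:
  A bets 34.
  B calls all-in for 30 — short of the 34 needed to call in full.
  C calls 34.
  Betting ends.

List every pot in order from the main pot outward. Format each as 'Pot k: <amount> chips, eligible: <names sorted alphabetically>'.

Pot 1: 90 chips, eligible: A, B, C
Pot 2: 8 chips, eligible: A, C

Derivation:
Contributions: A=34, B=30, C=34
Pot levels (distinct totals of non-folded players): 30, 34
Layer 1-30: 30 each from A, B, C = 30*3 = 90 chips; eligible A, B, C
Layer 31-34: 4 each from A, C = 4*2 = 8 chips; eligible A, C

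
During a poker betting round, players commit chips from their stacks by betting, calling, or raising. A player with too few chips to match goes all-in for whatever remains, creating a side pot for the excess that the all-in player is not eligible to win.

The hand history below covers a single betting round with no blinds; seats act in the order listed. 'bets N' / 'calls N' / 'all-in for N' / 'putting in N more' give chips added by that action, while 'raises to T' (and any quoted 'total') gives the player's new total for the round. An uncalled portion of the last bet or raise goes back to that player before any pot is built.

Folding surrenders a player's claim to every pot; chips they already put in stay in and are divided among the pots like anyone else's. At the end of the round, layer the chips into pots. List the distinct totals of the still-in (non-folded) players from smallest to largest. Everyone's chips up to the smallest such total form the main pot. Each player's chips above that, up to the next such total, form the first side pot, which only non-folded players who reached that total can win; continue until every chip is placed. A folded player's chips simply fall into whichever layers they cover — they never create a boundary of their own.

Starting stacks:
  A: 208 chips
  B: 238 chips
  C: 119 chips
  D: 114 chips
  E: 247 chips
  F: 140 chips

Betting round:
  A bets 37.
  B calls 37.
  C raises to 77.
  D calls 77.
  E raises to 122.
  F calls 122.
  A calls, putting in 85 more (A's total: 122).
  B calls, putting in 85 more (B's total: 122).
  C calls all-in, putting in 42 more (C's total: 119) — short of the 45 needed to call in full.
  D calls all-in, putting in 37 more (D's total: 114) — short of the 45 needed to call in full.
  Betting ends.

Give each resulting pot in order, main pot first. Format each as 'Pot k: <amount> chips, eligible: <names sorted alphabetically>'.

Pot 1: 684 chips, eligible: A, B, C, D, E, F
Pot 2: 25 chips, eligible: A, B, C, E, F
Pot 3: 12 chips, eligible: A, B, E, F

Derivation:
Contributions: A=122, B=122, C=119, D=114, E=122, F=122
Pot levels (distinct totals of non-folded players): 114, 119, 122
Layer 1-114: 114 each from A, B, C, D, E, F = 114*6 = 684 chips; eligible A, B, C, D, E, F
Layer 115-119: 5 each from A, B, C, E, F = 5*5 = 25 chips; eligible A, B, C, E, F
Layer 120-122: 3 each from A, B, E, F = 3*4 = 12 chips; eligible A, B, E, F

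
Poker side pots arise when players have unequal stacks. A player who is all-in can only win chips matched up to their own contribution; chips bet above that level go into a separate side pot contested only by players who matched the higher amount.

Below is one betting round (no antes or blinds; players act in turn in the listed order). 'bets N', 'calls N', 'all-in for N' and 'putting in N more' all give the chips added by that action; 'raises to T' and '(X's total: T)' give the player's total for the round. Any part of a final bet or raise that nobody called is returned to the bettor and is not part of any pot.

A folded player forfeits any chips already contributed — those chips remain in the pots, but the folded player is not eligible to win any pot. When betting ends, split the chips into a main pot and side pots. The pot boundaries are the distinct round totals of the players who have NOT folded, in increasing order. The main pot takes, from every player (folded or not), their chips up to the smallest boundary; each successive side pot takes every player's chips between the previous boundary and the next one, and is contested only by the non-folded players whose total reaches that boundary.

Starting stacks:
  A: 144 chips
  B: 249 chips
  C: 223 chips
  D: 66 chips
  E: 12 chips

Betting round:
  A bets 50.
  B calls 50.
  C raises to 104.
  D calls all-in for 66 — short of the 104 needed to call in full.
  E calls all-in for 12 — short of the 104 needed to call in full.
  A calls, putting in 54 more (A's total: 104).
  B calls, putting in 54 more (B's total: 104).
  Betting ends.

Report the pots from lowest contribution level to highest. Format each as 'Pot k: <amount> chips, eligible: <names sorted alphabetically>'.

Contributions: A=104, B=104, C=104, D=66, E=12
Pot levels (distinct totals of non-folded players): 12, 66, 104
Layer 1-12: 12 each from A, B, C, D, E = 12*5 = 60 chips; eligible A, B, C, D, E
Layer 13-66: 54 each from A, B, C, D = 54*4 = 216 chips; eligible A, B, C, D
Layer 67-104: 38 each from A, B, C = 38*3 = 114 chips; eligible A, B, C

Pot 1: 60 chips, eligible: A, B, C, D, E
Pot 2: 216 chips, eligible: A, B, C, D
Pot 3: 114 chips, eligible: A, B, C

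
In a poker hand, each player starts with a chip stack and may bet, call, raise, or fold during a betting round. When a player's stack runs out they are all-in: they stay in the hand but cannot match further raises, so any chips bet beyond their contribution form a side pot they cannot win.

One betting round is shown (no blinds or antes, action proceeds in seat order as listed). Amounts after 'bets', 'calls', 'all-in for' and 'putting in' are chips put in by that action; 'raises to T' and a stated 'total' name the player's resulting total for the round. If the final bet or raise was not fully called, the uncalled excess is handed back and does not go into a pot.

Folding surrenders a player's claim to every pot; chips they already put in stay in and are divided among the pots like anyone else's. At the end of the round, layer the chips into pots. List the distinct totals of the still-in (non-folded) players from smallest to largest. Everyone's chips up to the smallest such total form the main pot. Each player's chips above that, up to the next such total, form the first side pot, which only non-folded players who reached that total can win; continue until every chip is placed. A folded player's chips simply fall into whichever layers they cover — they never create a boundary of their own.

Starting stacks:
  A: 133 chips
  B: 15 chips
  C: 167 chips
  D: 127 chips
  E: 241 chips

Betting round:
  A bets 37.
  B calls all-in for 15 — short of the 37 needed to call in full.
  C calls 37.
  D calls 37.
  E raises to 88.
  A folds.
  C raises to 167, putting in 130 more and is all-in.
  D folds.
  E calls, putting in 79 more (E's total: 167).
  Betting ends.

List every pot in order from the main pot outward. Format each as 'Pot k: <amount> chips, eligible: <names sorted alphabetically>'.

Contributions: A=37, B=15, C=167, D=37, E=167
Folded: A, D
Pot levels (distinct totals of non-folded players): 15, 167
Layer 1-15: 15 each from A, B, C, D, E = 15*5 = 75 chips; eligible B, C, E
Layer 16-167: A 22 + C 152 + D 22 + E 152 = 348 chips; eligible C, E

Pot 1: 75 chips, eligible: B, C, E
Pot 2: 348 chips, eligible: C, E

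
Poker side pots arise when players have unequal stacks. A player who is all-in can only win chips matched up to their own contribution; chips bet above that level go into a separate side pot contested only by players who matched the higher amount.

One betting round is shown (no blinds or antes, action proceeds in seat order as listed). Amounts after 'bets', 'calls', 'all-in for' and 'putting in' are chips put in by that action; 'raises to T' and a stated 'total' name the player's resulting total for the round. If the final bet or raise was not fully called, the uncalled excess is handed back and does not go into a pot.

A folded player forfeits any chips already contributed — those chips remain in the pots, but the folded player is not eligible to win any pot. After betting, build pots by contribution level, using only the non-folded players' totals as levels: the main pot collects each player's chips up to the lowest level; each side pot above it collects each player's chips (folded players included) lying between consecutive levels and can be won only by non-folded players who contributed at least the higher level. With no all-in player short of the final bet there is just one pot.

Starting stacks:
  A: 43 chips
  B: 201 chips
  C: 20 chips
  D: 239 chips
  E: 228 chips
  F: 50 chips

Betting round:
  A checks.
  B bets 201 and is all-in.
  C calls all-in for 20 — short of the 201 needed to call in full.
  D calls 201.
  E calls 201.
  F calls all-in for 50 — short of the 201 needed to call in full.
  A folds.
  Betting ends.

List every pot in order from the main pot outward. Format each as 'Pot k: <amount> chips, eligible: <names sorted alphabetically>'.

Contributions: B=201, C=20, D=201, E=201, F=50
Folded: A
Pot levels (distinct totals of non-folded players): 20, 50, 201
Layer 1-20: 20 each from B, C, D, E, F = 20*5 = 100 chips; eligible B, C, D, E, F
Layer 21-50: 30 each from B, D, E, F = 30*4 = 120 chips; eligible B, D, E, F
Layer 51-201: 151 each from B, D, E = 151*3 = 453 chips; eligible B, D, E

Pot 1: 100 chips, eligible: B, C, D, E, F
Pot 2: 120 chips, eligible: B, D, E, F
Pot 3: 453 chips, eligible: B, D, E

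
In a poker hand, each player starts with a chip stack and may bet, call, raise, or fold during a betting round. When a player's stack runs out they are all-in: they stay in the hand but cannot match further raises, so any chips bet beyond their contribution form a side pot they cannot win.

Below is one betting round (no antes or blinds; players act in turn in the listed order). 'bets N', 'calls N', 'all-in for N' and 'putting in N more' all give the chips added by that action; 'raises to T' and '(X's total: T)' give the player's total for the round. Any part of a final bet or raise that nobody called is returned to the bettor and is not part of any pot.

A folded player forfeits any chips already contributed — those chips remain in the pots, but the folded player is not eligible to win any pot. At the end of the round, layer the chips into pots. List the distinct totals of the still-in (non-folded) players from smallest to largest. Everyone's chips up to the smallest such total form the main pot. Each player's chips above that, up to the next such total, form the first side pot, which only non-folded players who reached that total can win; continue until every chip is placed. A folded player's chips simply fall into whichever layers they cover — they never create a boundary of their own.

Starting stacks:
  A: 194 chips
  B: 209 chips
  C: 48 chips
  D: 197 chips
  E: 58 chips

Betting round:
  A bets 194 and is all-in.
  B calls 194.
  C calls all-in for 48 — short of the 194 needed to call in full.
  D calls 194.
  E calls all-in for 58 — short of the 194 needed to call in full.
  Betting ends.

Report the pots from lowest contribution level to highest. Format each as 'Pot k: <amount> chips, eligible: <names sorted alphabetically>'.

Pot 1: 240 chips, eligible: A, B, C, D, E
Pot 2: 40 chips, eligible: A, B, D, E
Pot 3: 408 chips, eligible: A, B, D

Derivation:
Contributions: A=194, B=194, C=48, D=194, E=58
Pot levels (distinct totals of non-folded players): 48, 58, 194
Layer 1-48: 48 each from A, B, C, D, E = 48*5 = 240 chips; eligible A, B, C, D, E
Layer 49-58: 10 each from A, B, D, E = 10*4 = 40 chips; eligible A, B, D, E
Layer 59-194: 136 each from A, B, D = 136*3 = 408 chips; eligible A, B, D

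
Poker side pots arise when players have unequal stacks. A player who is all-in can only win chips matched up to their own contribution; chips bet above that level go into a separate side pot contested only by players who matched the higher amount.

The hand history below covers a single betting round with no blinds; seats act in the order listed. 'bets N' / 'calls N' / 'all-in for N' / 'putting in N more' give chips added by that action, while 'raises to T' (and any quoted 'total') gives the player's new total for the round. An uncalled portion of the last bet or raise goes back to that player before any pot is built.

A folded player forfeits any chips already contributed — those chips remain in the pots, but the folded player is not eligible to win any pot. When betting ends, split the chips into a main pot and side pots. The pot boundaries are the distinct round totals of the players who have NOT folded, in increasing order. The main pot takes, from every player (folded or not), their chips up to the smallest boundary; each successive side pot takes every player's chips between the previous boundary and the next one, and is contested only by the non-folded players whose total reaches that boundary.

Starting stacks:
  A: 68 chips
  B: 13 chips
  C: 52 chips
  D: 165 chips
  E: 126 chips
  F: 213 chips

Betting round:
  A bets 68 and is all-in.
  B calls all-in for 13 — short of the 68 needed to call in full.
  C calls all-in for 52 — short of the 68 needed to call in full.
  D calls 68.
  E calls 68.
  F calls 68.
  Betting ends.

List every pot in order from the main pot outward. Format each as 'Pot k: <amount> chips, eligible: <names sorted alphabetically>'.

Contributions: A=68, B=13, C=52, D=68, E=68, F=68
Pot levels (distinct totals of non-folded players): 13, 52, 68
Layer 1-13: 13 each from A, B, C, D, E, F = 13*6 = 78 chips; eligible A, B, C, D, E, F
Layer 14-52: 39 each from A, C, D, E, F = 39*5 = 195 chips; eligible A, C, D, E, F
Layer 53-68: 16 each from A, D, E, F = 16*4 = 64 chips; eligible A, D, E, F

Pot 1: 78 chips, eligible: A, B, C, D, E, F
Pot 2: 195 chips, eligible: A, C, D, E, F
Pot 3: 64 chips, eligible: A, D, E, F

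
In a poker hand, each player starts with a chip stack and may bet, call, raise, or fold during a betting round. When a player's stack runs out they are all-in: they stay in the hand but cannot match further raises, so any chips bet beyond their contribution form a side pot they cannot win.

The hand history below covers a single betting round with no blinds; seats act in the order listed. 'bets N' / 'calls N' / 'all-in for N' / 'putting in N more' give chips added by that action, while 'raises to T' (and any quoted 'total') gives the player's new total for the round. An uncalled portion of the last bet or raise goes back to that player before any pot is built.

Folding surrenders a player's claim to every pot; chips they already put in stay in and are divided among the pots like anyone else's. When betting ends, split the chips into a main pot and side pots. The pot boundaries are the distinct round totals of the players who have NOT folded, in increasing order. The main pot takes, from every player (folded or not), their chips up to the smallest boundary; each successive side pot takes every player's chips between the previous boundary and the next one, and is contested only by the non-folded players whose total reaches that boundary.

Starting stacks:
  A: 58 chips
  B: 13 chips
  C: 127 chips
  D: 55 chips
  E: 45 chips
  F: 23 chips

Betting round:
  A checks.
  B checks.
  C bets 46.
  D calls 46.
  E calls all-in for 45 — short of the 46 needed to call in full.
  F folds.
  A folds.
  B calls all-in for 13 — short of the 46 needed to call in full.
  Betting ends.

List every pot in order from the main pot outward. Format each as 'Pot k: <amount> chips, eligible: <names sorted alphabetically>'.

Pot 1: 52 chips, eligible: B, C, D, E
Pot 2: 96 chips, eligible: C, D, E
Pot 3: 2 chips, eligible: C, D

Derivation:
Contributions: B=13, C=46, D=46, E=45
Folded: A, F
Pot levels (distinct totals of non-folded players): 13, 45, 46
Layer 1-13: 13 each from B, C, D, E = 13*4 = 52 chips; eligible B, C, D, E
Layer 14-45: 32 each from C, D, E = 32*3 = 96 chips; eligible C, D, E
Layer 46-46: 1 each from C, D = 1*2 = 2 chips; eligible C, D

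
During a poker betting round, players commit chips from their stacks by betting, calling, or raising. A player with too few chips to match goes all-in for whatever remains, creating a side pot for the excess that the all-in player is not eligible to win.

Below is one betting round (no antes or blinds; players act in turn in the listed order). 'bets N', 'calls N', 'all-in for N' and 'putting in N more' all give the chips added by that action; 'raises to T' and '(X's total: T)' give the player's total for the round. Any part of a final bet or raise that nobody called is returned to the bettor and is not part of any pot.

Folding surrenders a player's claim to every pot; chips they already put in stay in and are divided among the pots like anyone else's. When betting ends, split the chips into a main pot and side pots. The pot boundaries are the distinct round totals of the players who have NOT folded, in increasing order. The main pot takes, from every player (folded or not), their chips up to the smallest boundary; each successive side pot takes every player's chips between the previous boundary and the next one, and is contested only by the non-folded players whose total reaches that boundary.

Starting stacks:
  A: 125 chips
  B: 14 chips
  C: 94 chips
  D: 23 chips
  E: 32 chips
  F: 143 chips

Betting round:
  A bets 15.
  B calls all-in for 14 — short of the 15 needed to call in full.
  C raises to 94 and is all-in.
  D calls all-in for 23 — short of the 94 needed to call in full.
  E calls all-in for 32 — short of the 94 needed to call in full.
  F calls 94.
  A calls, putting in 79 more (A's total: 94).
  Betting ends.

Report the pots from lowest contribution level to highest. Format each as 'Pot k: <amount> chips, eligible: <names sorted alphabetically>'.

Pot 1: 84 chips, eligible: A, B, C, D, E, F
Pot 2: 45 chips, eligible: A, C, D, E, F
Pot 3: 36 chips, eligible: A, C, E, F
Pot 4: 186 chips, eligible: A, C, F

Derivation:
Contributions: A=94, B=14, C=94, D=23, E=32, F=94
Pot levels (distinct totals of non-folded players): 14, 23, 32, 94
Layer 1-14: 14 each from A, B, C, D, E, F = 14*6 = 84 chips; eligible A, B, C, D, E, F
Layer 15-23: 9 each from A, C, D, E, F = 9*5 = 45 chips; eligible A, C, D, E, F
Layer 24-32: 9 each from A, C, E, F = 9*4 = 36 chips; eligible A, C, E, F
Layer 33-94: 62 each from A, C, F = 62*3 = 186 chips; eligible A, C, F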